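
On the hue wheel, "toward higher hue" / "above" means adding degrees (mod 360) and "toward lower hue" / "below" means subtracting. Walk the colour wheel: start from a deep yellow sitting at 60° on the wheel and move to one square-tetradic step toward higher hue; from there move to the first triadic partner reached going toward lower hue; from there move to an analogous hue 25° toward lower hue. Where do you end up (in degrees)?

square ↑ +90°: 60 + 90 = 150°
triadic ↓ −120°: 150 − 120 = 30°
analog 25° ↓ −25°: 30 − 25 = 5°

5°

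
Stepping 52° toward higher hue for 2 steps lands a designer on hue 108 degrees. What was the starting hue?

2 steps of 52° (toward higher hue) give a net shift of +104°.
Start = end − shift: 108 − 104 = 4°

4°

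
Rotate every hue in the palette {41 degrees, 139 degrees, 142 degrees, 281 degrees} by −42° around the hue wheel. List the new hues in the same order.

41 − 42 = -1 → -1 + 360 = 359°
139 − 42 = 97°
142 − 42 = 100°
281 − 42 = 239°

359°, 97°, 100°, 239°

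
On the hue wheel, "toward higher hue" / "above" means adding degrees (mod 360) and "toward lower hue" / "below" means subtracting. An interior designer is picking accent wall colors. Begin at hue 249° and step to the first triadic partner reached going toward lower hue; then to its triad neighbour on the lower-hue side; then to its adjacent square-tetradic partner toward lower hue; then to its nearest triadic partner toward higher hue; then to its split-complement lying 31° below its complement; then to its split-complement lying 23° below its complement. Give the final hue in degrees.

345°

triadic ↓ −120°: 249 − 120 = 129°
triadic ↓ −120°: 129 − 120 = 9°
square ↓ −90°: 9 − 90 = -81 → -81 + 360 = 279°
triadic ↑ +120°: 279 + 120 = 399 → 399 − 360 = 39°
split-comp 31° ↓ +149°: 39 + 149 = 188°
split-comp 23° ↓ +157°: 188 + 157 = 345°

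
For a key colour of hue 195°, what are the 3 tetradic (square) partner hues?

A square tetradic scheme places four hues every 90°.
195 + 90 = 285°
195 + 180 = 375 → 375 − 360 = 15°
195 + 270 = 465 → 465 − 360 = 105°

285°, 15°, and 105°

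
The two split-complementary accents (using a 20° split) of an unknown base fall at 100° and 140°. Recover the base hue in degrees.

The accents sit 20° either side of the complement, so the complement is their short-arc midpoint on the wheel.
Short-arc midpoint of 100° and 140°: 120°.
Base is 180° from the complement: 120 − 180 = -60 → -60 + 360 = 300°

300°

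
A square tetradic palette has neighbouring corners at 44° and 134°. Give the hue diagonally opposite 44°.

224°

A square tetradic scheme places four hues 90° apart; opposite corners are 180° apart.
44 + 180 = 224°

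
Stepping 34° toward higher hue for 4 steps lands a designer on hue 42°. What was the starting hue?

4 steps of 34° (toward higher hue) give a net shift of +136°.
Start = end − shift: 42 − 136 = -94 → -94 + 360 = 266°

266°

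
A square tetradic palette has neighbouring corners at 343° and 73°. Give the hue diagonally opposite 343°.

163°

A square tetradic scheme places four hues 90° apart; opposite corners are 180° apart.
343 + 180 = 523 → 523 − 360 = 163°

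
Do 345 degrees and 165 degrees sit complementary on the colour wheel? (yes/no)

Angular distance: |345 − 165| = 180 = 180°.
Complementary requires 180°.

yes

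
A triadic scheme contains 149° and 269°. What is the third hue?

29°

A triad spaces three hues 120° apart.
The full set is {29°, 149°, 269°}.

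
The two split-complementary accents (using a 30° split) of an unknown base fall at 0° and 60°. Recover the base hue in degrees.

The accents sit 30° either side of the complement, so the complement is their short-arc midpoint on the wheel.
Short-arc midpoint of 0° and 60°: 30°.
Base is 180° from the complement: 30 − 180 = -150 → -150 + 360 = 210°

210°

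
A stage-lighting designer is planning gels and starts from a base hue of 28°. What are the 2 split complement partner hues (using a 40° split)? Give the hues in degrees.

168° and 248°

Split-complementary hues sit 40° either side of the complement.
Complement of 28°: 28 + 180 = 208°
208 − 40 = 168°
208 + 40 = 248°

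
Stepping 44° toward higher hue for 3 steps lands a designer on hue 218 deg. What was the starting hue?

3 steps of 44° (toward higher hue) give a net shift of +132°.
Start = end − shift: 218 − 132 = 86°

86°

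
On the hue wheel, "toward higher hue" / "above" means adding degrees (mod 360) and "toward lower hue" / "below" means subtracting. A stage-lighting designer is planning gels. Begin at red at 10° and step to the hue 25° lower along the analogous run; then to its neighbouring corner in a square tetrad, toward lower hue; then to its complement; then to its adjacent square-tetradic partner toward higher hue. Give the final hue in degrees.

analog 25° ↓ −25°: 10 − 25 = -15 → -15 + 360 = 345°
square ↓ −90°: 345 − 90 = 255°
complement +180°: 255 + 180 = 435 → 435 − 360 = 75°
square ↑ +90°: 75 + 90 = 165°

165°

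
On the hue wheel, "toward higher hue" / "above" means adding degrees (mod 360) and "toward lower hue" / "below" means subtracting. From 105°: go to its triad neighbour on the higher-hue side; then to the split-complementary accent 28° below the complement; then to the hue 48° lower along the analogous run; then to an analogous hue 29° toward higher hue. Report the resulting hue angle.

105 + 120 = 225°   (triadic ↑)
225 + 152 = 377 → 377 − 360 = 17°   (split-comp 28° ↓)
17 − 48 = -31 → -31 + 360 = 329°   (analog 48° ↓)
329 + 29 = 358°   (analog 29° ↑)

358°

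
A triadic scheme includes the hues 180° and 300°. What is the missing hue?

60°

A triad places three hues 120° apart.
The full set through 180° is {60°, 180°, 300°}.
Given {180°, 300°}, the missing hue is 60°.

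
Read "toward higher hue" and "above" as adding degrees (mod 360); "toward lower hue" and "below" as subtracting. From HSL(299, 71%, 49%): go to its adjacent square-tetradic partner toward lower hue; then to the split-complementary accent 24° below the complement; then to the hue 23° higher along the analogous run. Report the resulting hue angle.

28°

square ↓ −90°: 299 − 90 = 209°
split-comp 24° ↓ +156°: 209 + 156 = 365 → 365 − 360 = 5°
analog 23° ↑ +23°: 5 + 23 = 28°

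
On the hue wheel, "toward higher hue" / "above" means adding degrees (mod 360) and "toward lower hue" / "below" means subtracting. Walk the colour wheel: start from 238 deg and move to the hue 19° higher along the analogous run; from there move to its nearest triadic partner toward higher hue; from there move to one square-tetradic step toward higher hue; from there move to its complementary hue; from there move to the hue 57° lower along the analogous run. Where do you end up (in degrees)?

238 + 19 = 257°   (analog 19° ↑)
257 + 120 = 377 → 377 − 360 = 17°   (triadic ↑)
17 + 90 = 107°   (square ↑)
107 + 180 = 287°   (complement)
287 − 57 = 230°   (analog 57° ↓)

230°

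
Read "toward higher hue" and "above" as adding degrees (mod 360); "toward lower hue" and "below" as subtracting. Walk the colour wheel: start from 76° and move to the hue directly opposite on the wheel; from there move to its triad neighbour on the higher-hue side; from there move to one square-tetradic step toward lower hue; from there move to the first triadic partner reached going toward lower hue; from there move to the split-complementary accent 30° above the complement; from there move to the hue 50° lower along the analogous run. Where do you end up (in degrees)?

326°

complement +180°: 76 + 180 = 256°
triadic ↑ +120°: 256 + 120 = 376 → 376 − 360 = 16°
square ↓ −90°: 16 − 90 = -74 → -74 + 360 = 286°
triadic ↓ −120°: 286 − 120 = 166°
split-comp 30° ↑ +210°: 166 + 210 = 376 → 376 − 360 = 16°
analog 50° ↓ −50°: 16 − 50 = -34 → -34 + 360 = 326°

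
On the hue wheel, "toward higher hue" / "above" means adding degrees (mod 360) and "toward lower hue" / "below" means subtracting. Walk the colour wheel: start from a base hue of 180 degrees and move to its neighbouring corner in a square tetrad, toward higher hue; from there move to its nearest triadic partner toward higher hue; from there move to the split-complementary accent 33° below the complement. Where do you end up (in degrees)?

square ↑ +90°: 180 + 90 = 270°
triadic ↑ +120°: 270 + 120 = 390 → 390 − 360 = 30°
split-comp 33° ↓ +147°: 30 + 147 = 177°

177°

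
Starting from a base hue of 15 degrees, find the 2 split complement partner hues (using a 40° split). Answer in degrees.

Split-complementary hues sit 40° either side of the complement.
Complement of 15 degrees: 15 + 180 = 195°
195 − 40 = 155°
195 + 40 = 235°

155° and 235°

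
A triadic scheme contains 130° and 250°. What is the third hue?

A triad spaces three hues 120° apart.
The full set is {10°, 130°, 250°}.

10°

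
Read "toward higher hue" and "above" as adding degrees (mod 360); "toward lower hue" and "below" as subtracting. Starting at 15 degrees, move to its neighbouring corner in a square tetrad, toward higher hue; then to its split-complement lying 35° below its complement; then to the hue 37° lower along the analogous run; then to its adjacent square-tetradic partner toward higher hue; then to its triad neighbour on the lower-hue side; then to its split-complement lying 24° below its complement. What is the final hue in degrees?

+90° (square ↑): 15 + 90 = 105°
+145° (split-comp 35° ↓): 105 + 145 = 250°
−37° (analog 37° ↓): 250 − 37 = 213°
+90° (square ↑): 213 + 90 = 303°
−120° (triadic ↓): 303 − 120 = 183°
+156° (split-comp 24° ↓): 183 + 156 = 339°

339°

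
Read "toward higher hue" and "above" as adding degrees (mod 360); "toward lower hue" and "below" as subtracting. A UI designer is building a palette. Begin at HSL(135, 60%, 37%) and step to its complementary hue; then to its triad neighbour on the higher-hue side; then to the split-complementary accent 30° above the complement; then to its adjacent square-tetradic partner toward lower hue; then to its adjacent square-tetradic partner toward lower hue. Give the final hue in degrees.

+180° (complement): 135 + 180 = 315°
+120° (triadic ↑): 315 + 120 = 435 → 435 − 360 = 75°
+210° (split-comp 30° ↑): 75 + 210 = 285°
−90° (square ↓): 285 − 90 = 195°
−90° (square ↓): 195 − 90 = 105°

105°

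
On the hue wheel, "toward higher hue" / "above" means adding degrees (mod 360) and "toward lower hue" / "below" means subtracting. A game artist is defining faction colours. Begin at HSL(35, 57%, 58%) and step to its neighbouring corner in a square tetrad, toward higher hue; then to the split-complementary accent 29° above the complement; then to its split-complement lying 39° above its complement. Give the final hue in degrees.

193°

+90° (square ↑): 35 + 90 = 125°
+209° (split-comp 29° ↑): 125 + 209 = 334°
+219° (split-comp 39° ↑): 334 + 219 = 553 → 553 − 360 = 193°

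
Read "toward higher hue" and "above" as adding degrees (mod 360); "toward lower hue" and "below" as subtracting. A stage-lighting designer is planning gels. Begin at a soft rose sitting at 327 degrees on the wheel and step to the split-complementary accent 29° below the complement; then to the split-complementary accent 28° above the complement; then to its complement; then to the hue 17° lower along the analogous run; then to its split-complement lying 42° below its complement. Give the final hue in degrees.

327 + 151 = 478 → 478 − 360 = 118°   (split-comp 29° ↓)
118 + 208 = 326°   (split-comp 28° ↑)
326 + 180 = 506 → 506 − 360 = 146°   (complement)
146 − 17 = 129°   (analog 17° ↓)
129 + 138 = 267°   (split-comp 42° ↓)

267°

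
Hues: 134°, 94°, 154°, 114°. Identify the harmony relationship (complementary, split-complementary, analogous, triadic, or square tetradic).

analogous

Sort the hues: 94°, 114°, 134°, 154°.
Successive gaps around the wheel: 20°, 20°, 20°, 300°.
A run of hues at equal small steps (20°) with one large closing gap is an analogous group.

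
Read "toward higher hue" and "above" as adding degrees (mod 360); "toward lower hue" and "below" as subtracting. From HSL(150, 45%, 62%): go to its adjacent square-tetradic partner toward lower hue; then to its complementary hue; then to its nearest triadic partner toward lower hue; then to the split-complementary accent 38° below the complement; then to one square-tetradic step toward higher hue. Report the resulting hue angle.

352°

150 − 90 = 60°   (square ↓)
60 + 180 = 240°   (complement)
240 − 120 = 120°   (triadic ↓)
120 + 142 = 262°   (split-comp 38° ↓)
262 + 90 = 352°   (square ↑)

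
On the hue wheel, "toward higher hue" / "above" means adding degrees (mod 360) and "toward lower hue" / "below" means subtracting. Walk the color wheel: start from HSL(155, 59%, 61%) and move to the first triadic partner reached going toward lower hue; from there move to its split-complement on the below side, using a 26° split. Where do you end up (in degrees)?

189°

triadic ↓ −120°: 155 − 120 = 35°
split-comp 26° ↓ +154°: 35 + 154 = 189°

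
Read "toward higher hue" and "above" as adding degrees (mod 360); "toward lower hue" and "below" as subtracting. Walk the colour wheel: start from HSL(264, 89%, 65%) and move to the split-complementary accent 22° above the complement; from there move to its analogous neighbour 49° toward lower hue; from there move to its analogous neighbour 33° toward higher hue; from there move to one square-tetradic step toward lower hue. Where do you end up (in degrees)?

0°

+202° (split-comp 22° ↑): 264 + 202 = 466 → 466 − 360 = 106°
−49° (analog 49° ↓): 106 − 49 = 57°
+33° (analog 33° ↑): 57 + 33 = 90°
−90° (square ↓): 90 − 90 = 0°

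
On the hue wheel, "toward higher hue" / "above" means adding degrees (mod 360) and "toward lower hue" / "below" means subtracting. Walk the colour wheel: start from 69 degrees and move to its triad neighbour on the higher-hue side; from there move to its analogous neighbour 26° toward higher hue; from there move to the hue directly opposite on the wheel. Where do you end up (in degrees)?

35°

69 + 120 = 189°   (triadic ↑)
189 + 26 = 215°   (analog 26° ↑)
215 + 180 = 395 → 395 − 360 = 35°   (complement)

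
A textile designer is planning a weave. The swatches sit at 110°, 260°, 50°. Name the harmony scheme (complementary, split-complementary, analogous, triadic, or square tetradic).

Sort the hues: 50°, 110°, 260°.
Successive gaps around the wheel: 60°, 150°, 150°.
Two 150° gaps and one 60° gap — a base hue opposite a pair of accents 30° either side of its complement — is the split-complementary pattern.

split-complementary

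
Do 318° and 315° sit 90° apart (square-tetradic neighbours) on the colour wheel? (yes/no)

Angular distance: |318 − 315| = 3 = 3°.
90° apart (square-tetradic neighbours) requires 90°.

no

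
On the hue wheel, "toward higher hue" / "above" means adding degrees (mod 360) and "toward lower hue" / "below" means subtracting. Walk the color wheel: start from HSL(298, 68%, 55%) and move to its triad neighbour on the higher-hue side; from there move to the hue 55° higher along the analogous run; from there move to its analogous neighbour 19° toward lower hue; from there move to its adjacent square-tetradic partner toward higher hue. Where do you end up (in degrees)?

184°

triadic ↑ +120°: 298 + 120 = 418 → 418 − 360 = 58°
analog 55° ↑ +55°: 58 + 55 = 113°
analog 19° ↓ −19°: 113 − 19 = 94°
square ↑ +90°: 94 + 90 = 184°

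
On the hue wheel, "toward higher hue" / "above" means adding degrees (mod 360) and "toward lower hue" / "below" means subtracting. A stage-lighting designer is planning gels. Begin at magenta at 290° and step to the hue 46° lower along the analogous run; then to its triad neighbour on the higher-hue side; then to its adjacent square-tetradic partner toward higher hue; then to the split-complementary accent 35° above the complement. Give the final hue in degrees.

309°

−46° (analog 46° ↓): 290 − 46 = 244°
+120° (triadic ↑): 244 + 120 = 364 → 364 − 360 = 4°
+90° (square ↑): 4 + 90 = 94°
+215° (split-comp 35° ↑): 94 + 215 = 309°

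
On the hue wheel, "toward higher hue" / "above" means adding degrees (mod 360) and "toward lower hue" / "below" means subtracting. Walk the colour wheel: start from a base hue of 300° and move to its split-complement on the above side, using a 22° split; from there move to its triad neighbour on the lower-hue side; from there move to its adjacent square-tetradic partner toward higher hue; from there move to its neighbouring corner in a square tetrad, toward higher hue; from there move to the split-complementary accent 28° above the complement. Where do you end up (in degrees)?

50°

+202° (split-comp 22° ↑): 300 + 202 = 502 → 502 − 360 = 142°
−120° (triadic ↓): 142 − 120 = 22°
+90° (square ↑): 22 + 90 = 112°
+90° (square ↑): 112 + 90 = 202°
+208° (split-comp 28° ↑): 202 + 208 = 410 → 410 − 360 = 50°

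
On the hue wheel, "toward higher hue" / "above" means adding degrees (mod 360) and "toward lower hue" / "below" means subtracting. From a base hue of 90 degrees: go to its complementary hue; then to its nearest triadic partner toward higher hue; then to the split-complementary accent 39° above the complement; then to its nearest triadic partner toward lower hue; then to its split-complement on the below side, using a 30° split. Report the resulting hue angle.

279°

90 + 180 = 270°   (complement)
270 + 120 = 390 → 390 − 360 = 30°   (triadic ↑)
30 + 219 = 249°   (split-comp 39° ↑)
249 − 120 = 129°   (triadic ↓)
129 + 150 = 279°   (split-comp 30° ↓)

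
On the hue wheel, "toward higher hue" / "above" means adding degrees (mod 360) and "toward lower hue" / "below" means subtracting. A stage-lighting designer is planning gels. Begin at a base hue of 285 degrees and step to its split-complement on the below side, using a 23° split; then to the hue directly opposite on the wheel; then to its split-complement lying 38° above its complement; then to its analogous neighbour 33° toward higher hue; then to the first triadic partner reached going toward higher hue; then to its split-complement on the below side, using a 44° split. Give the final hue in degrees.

49°

split-comp 23° ↓ +157°: 285 + 157 = 442 → 442 − 360 = 82°
complement +180°: 82 + 180 = 262°
split-comp 38° ↑ +218°: 262 + 218 = 480 → 480 − 360 = 120°
analog 33° ↑ +33°: 120 + 33 = 153°
triadic ↑ +120°: 153 + 120 = 273°
split-comp 44° ↓ +136°: 273 + 136 = 409 → 409 − 360 = 49°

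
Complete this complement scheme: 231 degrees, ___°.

The complement sits 180° across the wheel.
The full set through 231° is {51°, 231°}.
Given {231°}, the missing hue is 51°.

51°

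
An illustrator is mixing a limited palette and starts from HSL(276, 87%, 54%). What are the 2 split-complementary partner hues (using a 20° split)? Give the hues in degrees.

76° and 116°

Complement of 276°: 276 + 180 = 456 → 456 − 360 = 96°
96 − 20 = 76°
96 + 20 = 116°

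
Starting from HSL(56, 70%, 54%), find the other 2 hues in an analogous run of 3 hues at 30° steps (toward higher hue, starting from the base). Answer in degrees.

86° and 116°

Analogous hues sit every 30° along the wheel.
56 + 30 = 86°
56 + 60 = 116°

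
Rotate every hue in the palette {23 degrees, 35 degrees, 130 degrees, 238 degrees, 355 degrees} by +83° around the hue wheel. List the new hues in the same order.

106°, 118°, 213°, 321°, 78°

23 + 83 = 106°
35 + 83 = 118°
130 + 83 = 213°
238 + 83 = 321°
355 + 83 = 438 → 438 − 360 = 78°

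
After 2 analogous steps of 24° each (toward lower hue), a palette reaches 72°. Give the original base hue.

2 steps of 24° (toward lower hue) give a net shift of −48°.
Start = end − shift: 72 + 48 = 120°

120°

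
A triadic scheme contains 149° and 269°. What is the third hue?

29°

A triad spaces three hues 120° apart.
The full set is {29°, 149°, 269°}.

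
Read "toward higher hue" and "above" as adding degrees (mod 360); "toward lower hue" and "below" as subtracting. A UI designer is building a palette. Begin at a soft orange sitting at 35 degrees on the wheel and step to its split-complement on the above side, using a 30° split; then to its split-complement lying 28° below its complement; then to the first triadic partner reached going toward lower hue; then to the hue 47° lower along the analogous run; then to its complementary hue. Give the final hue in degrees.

50°

+210° (split-comp 30° ↑): 35 + 210 = 245°
+152° (split-comp 28° ↓): 245 + 152 = 397 → 397 − 360 = 37°
−120° (triadic ↓): 37 − 120 = -83 → -83 + 360 = 277°
−47° (analog 47° ↓): 277 − 47 = 230°
+180° (complement): 230 + 180 = 410 → 410 − 360 = 50°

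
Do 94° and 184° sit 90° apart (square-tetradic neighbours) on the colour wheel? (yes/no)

Angular distance: |94 − 184| = 90 = 90°.
90° apart (square-tetradic neighbours) requires 90°.

yes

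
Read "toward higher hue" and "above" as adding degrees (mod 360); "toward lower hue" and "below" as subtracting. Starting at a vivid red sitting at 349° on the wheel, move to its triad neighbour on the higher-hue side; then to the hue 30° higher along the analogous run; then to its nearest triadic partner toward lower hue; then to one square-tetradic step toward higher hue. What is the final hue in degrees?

+120° (triadic ↑): 349 + 120 = 469 → 469 − 360 = 109°
+30° (analog 30° ↑): 109 + 30 = 139°
−120° (triadic ↓): 139 − 120 = 19°
+90° (square ↑): 19 + 90 = 109°

109°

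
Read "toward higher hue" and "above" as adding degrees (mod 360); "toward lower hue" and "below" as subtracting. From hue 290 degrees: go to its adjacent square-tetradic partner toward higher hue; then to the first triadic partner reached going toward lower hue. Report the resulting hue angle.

square ↑ +90°: 290 + 90 = 380 → 380 − 360 = 20°
triadic ↓ −120°: 20 − 120 = -100 → -100 + 360 = 260°

260°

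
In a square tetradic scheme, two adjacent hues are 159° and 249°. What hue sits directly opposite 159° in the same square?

339°

A square tetradic scheme places four hues 90° apart; opposite corners are 180° apart.
159 + 180 = 339°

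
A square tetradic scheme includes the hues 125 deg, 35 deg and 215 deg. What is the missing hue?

A square tetradic scheme places four hues every 90°.
The full set through 35° is {35°, 125°, 215°, 305°}.
Given {35°, 125°, 215°}, the missing hue is 305°.

305°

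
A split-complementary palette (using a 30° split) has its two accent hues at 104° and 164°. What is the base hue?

314°

The accents sit 30° either side of the complement, so the complement is their short-arc midpoint on the wheel.
Short-arc midpoint of 104° and 164°: 134°.
Base is 180° from the complement: 134 − 180 = -46 → -46 + 360 = 314°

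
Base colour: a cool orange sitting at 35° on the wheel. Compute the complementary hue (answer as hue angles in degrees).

The complement sits 180° across the wheel.
35 + 180 = 215°

215°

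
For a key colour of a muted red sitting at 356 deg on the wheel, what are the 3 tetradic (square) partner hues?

A square tetradic scheme places four hues every 90°.
356 + 90 = 446 → 446 − 360 = 86°
356 + 180 = 536 → 536 − 360 = 176°
356 + 270 = 626 → 626 − 360 = 266°

86°, 176°, 266°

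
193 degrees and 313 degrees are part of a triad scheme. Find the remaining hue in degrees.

73°

A triad places three hues 120° apart.
The full set through 193° is {73°, 193°, 313°}.
Given {193°, 313°}, the missing hue is 73°.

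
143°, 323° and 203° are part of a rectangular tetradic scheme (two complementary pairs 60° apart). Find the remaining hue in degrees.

A rectangular tetradic uses two complementary pairs 60° apart: offsets 0°, 60°, 180°, 240°.
Among {143°, 203°, 323°}, 143° and 323° are a 180° pair.
The remaining hue 203° needs its own complement: 203 + 180 = 383 → 383 − 360 = 23°

23°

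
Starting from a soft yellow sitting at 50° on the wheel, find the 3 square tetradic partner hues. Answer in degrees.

140°, 230°, and 320°

A square tetradic scheme places four hues every 90°.
50 + 90 = 140°
50 + 180 = 230°
50 + 270 = 320°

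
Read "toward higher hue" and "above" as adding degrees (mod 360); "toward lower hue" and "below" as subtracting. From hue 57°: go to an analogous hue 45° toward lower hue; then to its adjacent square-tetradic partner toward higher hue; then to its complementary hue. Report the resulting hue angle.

−45° (analog 45° ↓): 57 − 45 = 12°
+90° (square ↑): 12 + 90 = 102°
+180° (complement): 102 + 180 = 282°

282°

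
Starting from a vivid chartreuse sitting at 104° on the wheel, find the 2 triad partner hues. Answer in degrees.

A triad places three hues 120° apart.
104 + 120 = 224°
104 + 240 = 344°

224° and 344°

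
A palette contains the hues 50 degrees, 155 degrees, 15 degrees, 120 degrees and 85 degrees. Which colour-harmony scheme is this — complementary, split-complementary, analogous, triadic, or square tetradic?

Sort the hues: 15°, 50°, 85°, 120°, 155°.
Successive gaps around the wheel: 35°, 35°, 35°, 35°, 220°.
A run of hues at equal small steps (35°) with one large closing gap is an analogous group.

analogous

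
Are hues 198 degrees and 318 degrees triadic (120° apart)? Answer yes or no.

yes

Angular distance: |198 − 318| = 120 = 120°.
Triadic (120° apart) requires 120°.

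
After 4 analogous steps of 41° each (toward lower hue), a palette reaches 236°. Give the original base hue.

40°

4 steps of 41° (toward lower hue) give a net shift of −164°.
Start = end − shift: 236 + 164 = 400 → 400 − 360 = 40°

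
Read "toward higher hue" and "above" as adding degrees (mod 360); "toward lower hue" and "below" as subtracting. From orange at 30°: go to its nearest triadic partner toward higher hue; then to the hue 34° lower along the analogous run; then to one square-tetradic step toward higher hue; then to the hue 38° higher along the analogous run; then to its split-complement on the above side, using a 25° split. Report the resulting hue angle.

89°

30 + 120 = 150°   (triadic ↑)
150 − 34 = 116°   (analog 34° ↓)
116 + 90 = 206°   (square ↑)
206 + 38 = 244°   (analog 38° ↑)
244 + 205 = 449 → 449 − 360 = 89°   (split-comp 25° ↑)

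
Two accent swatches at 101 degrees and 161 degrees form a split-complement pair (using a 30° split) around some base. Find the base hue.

311°

The accents sit 30° either side of the complement, so the complement is their short-arc midpoint on the wheel.
Short-arc midpoint of 101° and 161°: 131°.
Base is 180° from the complement: 131 − 180 = -49 → -49 + 360 = 311°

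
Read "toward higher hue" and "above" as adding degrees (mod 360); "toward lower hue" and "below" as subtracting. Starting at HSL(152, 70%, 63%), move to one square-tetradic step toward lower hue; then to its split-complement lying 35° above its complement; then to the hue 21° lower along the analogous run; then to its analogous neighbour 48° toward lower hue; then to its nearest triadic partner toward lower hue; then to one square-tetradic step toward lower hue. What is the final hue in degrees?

358°

−90° (square ↓): 152 − 90 = 62°
+215° (split-comp 35° ↑): 62 + 215 = 277°
−21° (analog 21° ↓): 277 − 21 = 256°
−48° (analog 48° ↓): 256 − 48 = 208°
−120° (triadic ↓): 208 − 120 = 88°
−90° (square ↓): 88 − 90 = -2 → -2 + 360 = 358°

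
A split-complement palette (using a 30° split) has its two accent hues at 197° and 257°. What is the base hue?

47°

The accents sit 30° either side of the complement, so the complement is their short-arc midpoint on the wheel.
Short-arc midpoint of 197° and 257°: 227°.
Base is 180° from the complement: 227 − 180 = 47°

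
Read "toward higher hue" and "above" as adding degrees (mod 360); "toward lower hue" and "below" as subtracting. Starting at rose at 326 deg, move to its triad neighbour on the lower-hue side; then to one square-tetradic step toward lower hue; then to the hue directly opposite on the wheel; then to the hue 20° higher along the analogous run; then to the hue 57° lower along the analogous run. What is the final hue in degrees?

triadic ↓ −120°: 326 − 120 = 206°
square ↓ −90°: 206 − 90 = 116°
complement +180°: 116 + 180 = 296°
analog 20° ↑ +20°: 296 + 20 = 316°
analog 57° ↓ −57°: 316 − 57 = 259°

259°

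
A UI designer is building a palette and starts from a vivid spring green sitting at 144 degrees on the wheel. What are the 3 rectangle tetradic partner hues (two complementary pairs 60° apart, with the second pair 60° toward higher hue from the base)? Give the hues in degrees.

204°, 324°, 24°

144 + 60 = 204°
144 + 180 = 324°
144 + 240 = 384 → 384 − 360 = 24°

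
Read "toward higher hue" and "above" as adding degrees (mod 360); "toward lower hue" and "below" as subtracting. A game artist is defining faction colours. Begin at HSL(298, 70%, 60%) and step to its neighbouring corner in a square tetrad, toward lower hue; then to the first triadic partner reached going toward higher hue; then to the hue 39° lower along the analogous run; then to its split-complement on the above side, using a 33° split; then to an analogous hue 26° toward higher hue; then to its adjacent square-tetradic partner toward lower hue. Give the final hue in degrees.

−90° (square ↓): 298 − 90 = 208°
+120° (triadic ↑): 208 + 120 = 328°
−39° (analog 39° ↓): 328 − 39 = 289°
+213° (split-comp 33° ↑): 289 + 213 = 502 → 502 − 360 = 142°
+26° (analog 26° ↑): 142 + 26 = 168°
−90° (square ↓): 168 − 90 = 78°

78°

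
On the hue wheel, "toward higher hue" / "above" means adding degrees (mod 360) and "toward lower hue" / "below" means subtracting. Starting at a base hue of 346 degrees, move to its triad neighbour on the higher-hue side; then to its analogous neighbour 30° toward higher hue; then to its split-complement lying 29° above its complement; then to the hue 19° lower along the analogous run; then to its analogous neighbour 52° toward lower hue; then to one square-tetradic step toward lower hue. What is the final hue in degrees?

triadic ↑ +120°: 346 + 120 = 466 → 466 − 360 = 106°
analog 30° ↑ +30°: 106 + 30 = 136°
split-comp 29° ↑ +209°: 136 + 209 = 345°
analog 19° ↓ −19°: 345 − 19 = 326°
analog 52° ↓ −52°: 326 − 52 = 274°
square ↓ −90°: 274 − 90 = 184°

184°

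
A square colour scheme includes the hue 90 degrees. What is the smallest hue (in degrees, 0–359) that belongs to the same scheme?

A square tetradic scheme places four hues every 90°.
The full set through 90° is {0°, 90°, 180°, 270°}.

0°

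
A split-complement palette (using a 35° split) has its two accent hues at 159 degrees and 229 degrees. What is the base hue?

The accents sit 35° either side of the complement, so the complement is their short-arc midpoint on the wheel.
Short-arc midpoint of 159° and 229°: 194°.
Base is 180° from the complement: 194 − 180 = 14°

14°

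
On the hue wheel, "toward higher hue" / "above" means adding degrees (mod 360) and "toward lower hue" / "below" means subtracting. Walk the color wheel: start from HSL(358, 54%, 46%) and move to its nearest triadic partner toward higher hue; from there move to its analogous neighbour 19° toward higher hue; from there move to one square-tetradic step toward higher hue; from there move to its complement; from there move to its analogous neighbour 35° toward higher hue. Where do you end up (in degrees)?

358 + 120 = 478 → 478 − 360 = 118°   (triadic ↑)
118 + 19 = 137°   (analog 19° ↑)
137 + 90 = 227°   (square ↑)
227 + 180 = 407 → 407 − 360 = 47°   (complement)
47 + 35 = 82°   (analog 35° ↑)

82°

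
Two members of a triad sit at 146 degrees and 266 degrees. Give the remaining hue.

A triad spaces three hues 120° apart.
The full set is {26°, 146°, 266°}.

26°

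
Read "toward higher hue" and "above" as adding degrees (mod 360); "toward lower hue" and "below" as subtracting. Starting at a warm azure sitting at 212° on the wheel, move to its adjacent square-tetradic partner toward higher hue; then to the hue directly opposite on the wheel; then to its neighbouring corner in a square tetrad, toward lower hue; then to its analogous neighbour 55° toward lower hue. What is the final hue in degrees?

337°

+90° (square ↑): 212 + 90 = 302°
+180° (complement): 302 + 180 = 482 → 482 − 360 = 122°
−90° (square ↓): 122 − 90 = 32°
−55° (analog 55° ↓): 32 − 55 = -23 → -23 + 360 = 337°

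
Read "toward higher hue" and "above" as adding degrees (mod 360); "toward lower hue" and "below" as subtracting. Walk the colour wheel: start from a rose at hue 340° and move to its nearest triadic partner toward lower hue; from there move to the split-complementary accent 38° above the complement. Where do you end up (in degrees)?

triadic ↓ −120°: 340 − 120 = 220°
split-comp 38° ↑ +218°: 220 + 218 = 438 → 438 − 360 = 78°

78°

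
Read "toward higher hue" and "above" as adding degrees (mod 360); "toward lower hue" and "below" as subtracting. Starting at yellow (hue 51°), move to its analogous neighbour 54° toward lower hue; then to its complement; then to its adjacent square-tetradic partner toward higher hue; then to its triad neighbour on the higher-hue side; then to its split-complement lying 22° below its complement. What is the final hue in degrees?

51 − 54 = -3 → -3 + 360 = 357°   (analog 54° ↓)
357 + 180 = 537 → 537 − 360 = 177°   (complement)
177 + 90 = 267°   (square ↑)
267 + 120 = 387 → 387 − 360 = 27°   (triadic ↑)
27 + 158 = 185°   (split-comp 22° ↓)

185°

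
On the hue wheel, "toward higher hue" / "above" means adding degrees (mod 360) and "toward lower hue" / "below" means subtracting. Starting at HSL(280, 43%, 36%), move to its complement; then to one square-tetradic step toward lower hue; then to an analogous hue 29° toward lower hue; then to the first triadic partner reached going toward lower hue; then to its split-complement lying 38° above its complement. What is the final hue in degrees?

280 + 180 = 460 → 460 − 360 = 100°   (complement)
100 − 90 = 10°   (square ↓)
10 − 29 = -19 → -19 + 360 = 341°   (analog 29° ↓)
341 − 120 = 221°   (triadic ↓)
221 + 218 = 439 → 439 − 360 = 79°   (split-comp 38° ↑)

79°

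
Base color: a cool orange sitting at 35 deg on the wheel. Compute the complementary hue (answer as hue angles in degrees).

215°

The complement sits 180° across the wheel.
35 + 180 = 215°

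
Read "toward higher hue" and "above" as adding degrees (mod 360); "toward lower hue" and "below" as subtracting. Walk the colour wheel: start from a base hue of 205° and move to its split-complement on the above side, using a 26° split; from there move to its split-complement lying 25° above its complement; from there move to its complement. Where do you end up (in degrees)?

76°

split-comp 26° ↑ +206°: 205 + 206 = 411 → 411 − 360 = 51°
split-comp 25° ↑ +205°: 51 + 205 = 256°
complement +180°: 256 + 180 = 436 → 436 − 360 = 76°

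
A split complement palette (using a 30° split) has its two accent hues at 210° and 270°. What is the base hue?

60°

The accents sit 30° either side of the complement, so the complement is their short-arc midpoint on the wheel.
Short-arc midpoint of 210° and 270°: 240°.
Base is 180° from the complement: 240 − 180 = 60°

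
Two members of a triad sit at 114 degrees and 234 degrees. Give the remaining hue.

A triad spaces three hues 120° apart.
The full set is {114°, 234°, 354°}.

354°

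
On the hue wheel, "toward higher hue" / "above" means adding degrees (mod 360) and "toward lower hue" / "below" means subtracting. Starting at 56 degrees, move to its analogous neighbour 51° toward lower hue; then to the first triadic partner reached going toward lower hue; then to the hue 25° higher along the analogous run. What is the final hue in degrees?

270°

−51° (analog 51° ↓): 56 − 51 = 5°
−120° (triadic ↓): 5 − 120 = -115 → -115 + 360 = 245°
+25° (analog 25° ↑): 245 + 25 = 270°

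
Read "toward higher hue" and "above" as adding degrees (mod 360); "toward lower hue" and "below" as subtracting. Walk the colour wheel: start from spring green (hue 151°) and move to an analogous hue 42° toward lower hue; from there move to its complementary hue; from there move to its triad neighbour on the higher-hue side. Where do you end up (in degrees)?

49°

−42° (analog 42° ↓): 151 − 42 = 109°
+180° (complement): 109 + 180 = 289°
+120° (triadic ↑): 289 + 120 = 409 → 409 − 360 = 49°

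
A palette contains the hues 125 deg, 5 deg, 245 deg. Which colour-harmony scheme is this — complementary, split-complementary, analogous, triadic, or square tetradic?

Sort the hues: 5°, 125°, 245°.
Successive gaps around the wheel: 120°, 120°, 120°.
Three hues equally spaced 120° apart form a triad.

triadic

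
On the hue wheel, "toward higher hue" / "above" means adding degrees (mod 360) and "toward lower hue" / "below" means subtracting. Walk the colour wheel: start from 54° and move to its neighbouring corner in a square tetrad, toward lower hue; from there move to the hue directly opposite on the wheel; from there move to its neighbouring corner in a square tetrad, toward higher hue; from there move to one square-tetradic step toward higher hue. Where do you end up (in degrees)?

324°

square ↓ −90°: 54 − 90 = -36 → -36 + 360 = 324°
complement +180°: 324 + 180 = 504 → 504 − 360 = 144°
square ↑ +90°: 144 + 90 = 234°
square ↑ +90°: 234 + 90 = 324°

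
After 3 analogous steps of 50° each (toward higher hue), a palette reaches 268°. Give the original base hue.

3 steps of 50° (toward higher hue) give a net shift of +150°.
Start = end − shift: 268 − 150 = 118°

118°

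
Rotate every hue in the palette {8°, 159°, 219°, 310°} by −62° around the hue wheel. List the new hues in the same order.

8 − 62 = -54 → -54 + 360 = 306°
159 − 62 = 97°
219 − 62 = 157°
310 − 62 = 248°

306°, 97°, 157°, 248°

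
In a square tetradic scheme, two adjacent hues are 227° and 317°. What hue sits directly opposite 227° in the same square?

A square tetradic scheme places four hues 90° apart; opposite corners are 180° apart.
227 + 180 = 407 → 407 − 360 = 47°

47°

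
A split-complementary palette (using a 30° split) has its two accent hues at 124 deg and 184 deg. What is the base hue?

334°

The accents sit 30° either side of the complement, so the complement is their short-arc midpoint on the wheel.
Short-arc midpoint of 124° and 184°: 154°.
Base is 180° from the complement: 154 − 180 = -26 → -26 + 360 = 334°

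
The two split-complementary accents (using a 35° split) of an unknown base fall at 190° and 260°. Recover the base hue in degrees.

The accents sit 35° either side of the complement, so the complement is their short-arc midpoint on the wheel.
Short-arc midpoint of 190° and 260°: 225°.
Base is 180° from the complement: 225 − 180 = 45°

45°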